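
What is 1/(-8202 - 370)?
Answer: -1/8572 ≈ -0.00011666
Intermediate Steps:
1/(-8202 - 370) = 1/(-8572) = -1/8572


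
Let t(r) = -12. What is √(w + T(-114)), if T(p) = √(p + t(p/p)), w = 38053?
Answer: √(38053 + 3*I*√14) ≈ 195.07 + 0.029*I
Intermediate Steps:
T(p) = √(-12 + p) (T(p) = √(p - 12) = √(-12 + p))
√(w + T(-114)) = √(38053 + √(-12 - 114)) = √(38053 + √(-126)) = √(38053 + 3*I*√14)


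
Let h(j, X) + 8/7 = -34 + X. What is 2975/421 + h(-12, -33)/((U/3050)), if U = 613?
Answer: -599726125/1806511 ≈ -331.98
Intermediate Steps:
h(j, X) = -246/7 + X (h(j, X) = -8/7 + (-34 + X) = -246/7 + X)
2975/421 + h(-12, -33)/((U/3050)) = 2975/421 + (-246/7 - 33)/((613/3050)) = 2975*(1/421) - 477/(7*(613*(1/3050))) = 2975/421 - 477/(7*613/3050) = 2975/421 - 477/7*3050/613 = 2975/421 - 1454850/4291 = -599726125/1806511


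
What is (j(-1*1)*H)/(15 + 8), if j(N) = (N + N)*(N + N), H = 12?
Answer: 48/23 ≈ 2.0870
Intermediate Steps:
j(N) = 4*N² (j(N) = (2*N)*(2*N) = 4*N²)
(j(-1*1)*H)/(15 + 8) = ((4*(-1*1)²)*12)/(15 + 8) = ((4*(-1)²)*12)/23 = ((4*1)*12)*(1/23) = (4*12)*(1/23) = 48*(1/23) = 48/23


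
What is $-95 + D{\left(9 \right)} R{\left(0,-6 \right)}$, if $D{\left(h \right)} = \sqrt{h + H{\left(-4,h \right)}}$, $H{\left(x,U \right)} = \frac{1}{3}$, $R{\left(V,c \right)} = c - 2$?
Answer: $-95 - \frac{16 \sqrt{21}}{3} \approx -119.44$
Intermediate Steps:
$R{\left(V,c \right)} = -2 + c$
$H{\left(x,U \right)} = \frac{1}{3}$
$D{\left(h \right)} = \sqrt{\frac{1}{3} + h}$ ($D{\left(h \right)} = \sqrt{h + \frac{1}{3}} = \sqrt{\frac{1}{3} + h}$)
$-95 + D{\left(9 \right)} R{\left(0,-6 \right)} = -95 + \frac{\sqrt{3 + 9 \cdot 9}}{3} \left(-2 - 6\right) = -95 + \frac{\sqrt{3 + 81}}{3} \left(-8\right) = -95 + \frac{\sqrt{84}}{3} \left(-8\right) = -95 + \frac{2 \sqrt{21}}{3} \left(-8\right) = -95 - \frac{16 \sqrt{21}}{3}$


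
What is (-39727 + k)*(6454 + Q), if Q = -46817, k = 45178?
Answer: -220018713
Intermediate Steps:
(-39727 + k)*(6454 + Q) = (-39727 + 45178)*(6454 - 46817) = 5451*(-40363) = -220018713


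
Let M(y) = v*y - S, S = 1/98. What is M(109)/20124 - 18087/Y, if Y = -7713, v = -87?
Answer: 3166928041/1690134264 ≈ 1.8738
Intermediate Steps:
S = 1/98 ≈ 0.010204
M(y) = -1/98 - 87*y (M(y) = -87*y - 1*1/98 = -87*y - 1/98 = -1/98 - 87*y)
M(109)/20124 - 18087/Y = (-1/98 - 87*109)/20124 - 18087/(-7713) = (-1/98 - 9483)*(1/20124) - 18087*(-1/7713) = -929335/98*1/20124 + 6029/2571 = -929335/1972152 + 6029/2571 = 3166928041/1690134264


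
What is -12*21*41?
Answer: -10332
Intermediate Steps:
-12*21*41 = -252*41 = -10332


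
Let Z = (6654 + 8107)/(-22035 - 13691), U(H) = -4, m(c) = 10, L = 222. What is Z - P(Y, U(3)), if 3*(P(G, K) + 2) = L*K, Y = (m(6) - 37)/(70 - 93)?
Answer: 10631587/35726 ≈ 297.59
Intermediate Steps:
Y = 27/23 (Y = (10 - 37)/(70 - 93) = -27/(-23) = -27*(-1/23) = 27/23 ≈ 1.1739)
P(G, K) = -2 + 74*K (P(G, K) = -2 + (222*K)/3 = -2 + 74*K)
Z = -14761/35726 (Z = 14761/(-35726) = 14761*(-1/35726) = -14761/35726 ≈ -0.41317)
Z - P(Y, U(3)) = -14761/35726 - (-2 + 74*(-4)) = -14761/35726 - (-2 - 296) = -14761/35726 - 1*(-298) = -14761/35726 + 298 = 10631587/35726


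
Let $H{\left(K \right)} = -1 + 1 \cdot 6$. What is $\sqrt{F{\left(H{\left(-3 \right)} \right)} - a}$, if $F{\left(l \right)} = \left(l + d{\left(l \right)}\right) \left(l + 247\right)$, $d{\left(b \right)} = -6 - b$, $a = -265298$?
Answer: $\sqrt{263786} \approx 513.6$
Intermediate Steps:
$H{\left(K \right)} = 5$ ($H{\left(K \right)} = -1 + 6 = 5$)
$F{\left(l \right)} = -1482 - 6 l$ ($F{\left(l \right)} = \left(l - \left(6 + l\right)\right) \left(l + 247\right) = - 6 \left(247 + l\right) = -1482 - 6 l$)
$\sqrt{F{\left(H{\left(-3 \right)} \right)} - a} = \sqrt{\left(-1482 - 30\right) - -265298} = \sqrt{\left(-1482 - 30\right) + 265298} = \sqrt{-1512 + 265298} = \sqrt{263786}$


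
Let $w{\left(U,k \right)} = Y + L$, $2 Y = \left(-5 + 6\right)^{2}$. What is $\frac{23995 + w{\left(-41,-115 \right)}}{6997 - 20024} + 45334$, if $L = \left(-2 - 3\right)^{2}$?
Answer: $\frac{168726285}{3722} \approx 45332.0$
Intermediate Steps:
$Y = \frac{1}{2}$ ($Y = \frac{\left(-5 + 6\right)^{2}}{2} = \frac{1^{2}}{2} = \frac{1}{2} \cdot 1 = \frac{1}{2} \approx 0.5$)
$L = 25$ ($L = \left(-5\right)^{2} = 25$)
$w{\left(U,k \right)} = \frac{51}{2}$ ($w{\left(U,k \right)} = \frac{1}{2} + 25 = \frac{51}{2}$)
$\frac{23995 + w{\left(-41,-115 \right)}}{6997 - 20024} + 45334 = \frac{23995 + \frac{51}{2}}{6997 - 20024} + 45334 = \frac{48041}{2 \left(6997 - 20024\right)} + 45334 = \frac{48041}{2 \left(-13027\right)} + 45334 = \frac{48041}{2} \left(- \frac{1}{13027}\right) + 45334 = - \frac{6863}{3722} + 45334 = \frac{168726285}{3722}$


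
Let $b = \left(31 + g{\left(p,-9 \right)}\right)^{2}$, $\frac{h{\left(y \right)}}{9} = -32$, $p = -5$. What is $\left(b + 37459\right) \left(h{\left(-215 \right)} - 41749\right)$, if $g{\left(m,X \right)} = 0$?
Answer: $-1615061540$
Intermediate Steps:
$h{\left(y \right)} = -288$ ($h{\left(y \right)} = 9 \left(-32\right) = -288$)
$b = 961$ ($b = \left(31 + 0\right)^{2} = 31^{2} = 961$)
$\left(b + 37459\right) \left(h{\left(-215 \right)} - 41749\right) = \left(961 + 37459\right) \left(-288 - 41749\right) = 38420 \left(-42037\right) = -1615061540$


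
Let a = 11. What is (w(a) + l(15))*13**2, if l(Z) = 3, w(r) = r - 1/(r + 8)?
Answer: 44785/19 ≈ 2357.1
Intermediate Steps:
w(r) = r - 1/(8 + r)
(w(a) + l(15))*13**2 = ((-1 + 11**2 + 8*11)/(8 + 11) + 3)*13**2 = ((-1 + 121 + 88)/19 + 3)*169 = ((1/19)*208 + 3)*169 = (208/19 + 3)*169 = (265/19)*169 = 44785/19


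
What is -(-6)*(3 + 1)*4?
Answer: 96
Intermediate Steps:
-(-6)*(3 + 1)*4 = -(-6)*4*4 = -6*(-4)*4 = 24*4 = 96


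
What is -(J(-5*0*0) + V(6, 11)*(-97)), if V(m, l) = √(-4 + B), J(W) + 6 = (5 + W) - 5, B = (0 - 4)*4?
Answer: 6 + 194*I*√5 ≈ 6.0 + 433.8*I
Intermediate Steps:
B = -16 (B = -4*4 = -16)
J(W) = -6 + W (J(W) = -6 + ((5 + W) - 5) = -6 + W)
V(m, l) = 2*I*√5 (V(m, l) = √(-4 - 16) = √(-20) = 2*I*√5)
-(J(-5*0*0) + V(6, 11)*(-97)) = -((-6 - 5*0*0) + (2*I*√5)*(-97)) = -((-6 + 0*0) - 194*I*√5) = -((-6 + 0) - 194*I*√5) = -(-6 - 194*I*√5) = 6 + 194*I*√5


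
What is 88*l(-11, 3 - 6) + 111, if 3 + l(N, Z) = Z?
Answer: -417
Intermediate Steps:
l(N, Z) = -3 + Z
88*l(-11, 3 - 6) + 111 = 88*(-3 + (3 - 6)) + 111 = 88*(-3 - 3) + 111 = 88*(-6) + 111 = -528 + 111 = -417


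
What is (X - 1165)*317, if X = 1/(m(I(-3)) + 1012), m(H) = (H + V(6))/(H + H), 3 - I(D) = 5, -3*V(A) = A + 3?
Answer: -1496791897/4053 ≈ -3.6930e+5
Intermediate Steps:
V(A) = -1 - A/3 (V(A) = -(A + 3)/3 = -(3 + A)/3 = -1 - A/3)
I(D) = -2 (I(D) = 3 - 1*5 = 3 - 5 = -2)
m(H) = (-3 + H)/(2*H) (m(H) = (H + (-1 - 1/3*6))/(H + H) = (H + (-1 - 2))/((2*H)) = (H - 3)*(1/(2*H)) = (-3 + H)*(1/(2*H)) = (-3 + H)/(2*H))
X = 4/4053 (X = 1/((1/2)*(-3 - 2)/(-2) + 1012) = 1/((1/2)*(-1/2)*(-5) + 1012) = 1/(5/4 + 1012) = 1/(4053/4) = 4/4053 ≈ 0.00098692)
(X - 1165)*317 = (4/4053 - 1165)*317 = -4721741/4053*317 = -1496791897/4053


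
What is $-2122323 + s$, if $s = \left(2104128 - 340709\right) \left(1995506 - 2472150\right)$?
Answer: $-840525208159$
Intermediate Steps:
$s = -840523085836$ ($s = 1763419 \left(-476644\right) = -840523085836$)
$-2122323 + s = -2122323 - 840523085836 = -840525208159$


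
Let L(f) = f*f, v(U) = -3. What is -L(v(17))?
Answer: -9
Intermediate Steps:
L(f) = f²
-L(v(17)) = -1*(-3)² = -1*9 = -9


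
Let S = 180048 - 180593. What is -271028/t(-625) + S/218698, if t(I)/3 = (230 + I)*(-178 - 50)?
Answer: -14855132411/14771956410 ≈ -1.0056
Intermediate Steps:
t(I) = -157320 - 684*I (t(I) = 3*((230 + I)*(-178 - 50)) = 3*((230 + I)*(-228)) = 3*(-52440 - 228*I) = -157320 - 684*I)
S = -545
-271028/t(-625) + S/218698 = -271028/(-157320 - 684*(-625)) - 545/218698 = -271028/(-157320 + 427500) - 545*1/218698 = -271028/270180 - 545/218698 = -271028*1/270180 - 545/218698 = -67757/67545 - 545/218698 = -14855132411/14771956410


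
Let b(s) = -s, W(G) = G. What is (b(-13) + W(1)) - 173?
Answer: -159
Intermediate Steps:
(b(-13) + W(1)) - 173 = (-1*(-13) + 1) - 173 = (13 + 1) - 173 = 14 - 173 = -159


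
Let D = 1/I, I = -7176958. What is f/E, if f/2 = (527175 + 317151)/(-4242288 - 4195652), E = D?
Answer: 432835160022/301355 ≈ 1.4363e+6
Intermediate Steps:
D = -1/7176958 (D = 1/(-7176958) = -1/7176958 ≈ -1.3933e-7)
E = -1/7176958 ≈ -1.3933e-7
f = -60309/301355 (f = 2*((527175 + 317151)/(-4242288 - 4195652)) = 2*(844326/(-8437940)) = 2*(844326*(-1/8437940)) = 2*(-60309/602710) = -60309/301355 ≈ -0.20013)
f/E = -60309/(301355*(-1/7176958)) = -60309/301355*(-7176958) = 432835160022/301355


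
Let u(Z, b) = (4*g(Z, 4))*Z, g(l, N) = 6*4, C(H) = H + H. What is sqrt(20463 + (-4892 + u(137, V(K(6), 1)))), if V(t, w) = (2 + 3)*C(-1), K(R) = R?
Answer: sqrt(28723) ≈ 169.48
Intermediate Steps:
C(H) = 2*H
g(l, N) = 24
V(t, w) = -10 (V(t, w) = (2 + 3)*(2*(-1)) = 5*(-2) = -10)
u(Z, b) = 96*Z (u(Z, b) = (4*24)*Z = 96*Z)
sqrt(20463 + (-4892 + u(137, V(K(6), 1)))) = sqrt(20463 + (-4892 + 96*137)) = sqrt(20463 + (-4892 + 13152)) = sqrt(20463 + 8260) = sqrt(28723)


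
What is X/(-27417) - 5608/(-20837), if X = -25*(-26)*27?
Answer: -5434226/14648411 ≈ -0.37098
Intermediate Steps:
X = 17550 (X = 650*27 = 17550)
X/(-27417) - 5608/(-20837) = 17550/(-27417) - 5608/(-20837) = 17550*(-1/27417) - 5608*(-1/20837) = -450/703 + 5608/20837 = -5434226/14648411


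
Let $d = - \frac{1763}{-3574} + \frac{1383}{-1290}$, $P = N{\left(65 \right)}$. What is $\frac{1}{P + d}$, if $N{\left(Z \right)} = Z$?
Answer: $\frac{384205}{24750944} \approx 0.015523$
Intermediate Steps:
$P = 65$
$d = - \frac{222381}{384205}$ ($d = \left(-1763\right) \left(- \frac{1}{3574}\right) + 1383 \left(- \frac{1}{1290}\right) = \frac{1763}{3574} - \frac{461}{430} = - \frac{222381}{384205} \approx -0.57881$)
$\frac{1}{P + d} = \frac{1}{65 - \frac{222381}{384205}} = \frac{1}{\frac{24750944}{384205}} = \frac{384205}{24750944}$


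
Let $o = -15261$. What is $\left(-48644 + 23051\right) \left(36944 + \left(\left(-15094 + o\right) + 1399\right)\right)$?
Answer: $-204436884$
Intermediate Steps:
$\left(-48644 + 23051\right) \left(36944 + \left(\left(-15094 + o\right) + 1399\right)\right) = \left(-48644 + 23051\right) \left(36944 + \left(\left(-15094 - 15261\right) + 1399\right)\right) = - 25593 \left(36944 + \left(-30355 + 1399\right)\right) = - 25593 \left(36944 - 28956\right) = \left(-25593\right) 7988 = -204436884$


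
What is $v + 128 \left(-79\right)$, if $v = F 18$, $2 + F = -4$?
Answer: $-10220$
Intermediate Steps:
$F = -6$ ($F = -2 - 4 = -6$)
$v = -108$ ($v = \left(-6\right) 18 = -108$)
$v + 128 \left(-79\right) = -108 + 128 \left(-79\right) = -108 - 10112 = -10220$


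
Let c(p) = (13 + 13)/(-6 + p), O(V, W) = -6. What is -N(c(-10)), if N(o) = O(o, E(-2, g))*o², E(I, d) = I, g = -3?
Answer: 507/32 ≈ 15.844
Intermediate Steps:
c(p) = 26/(-6 + p)
N(o) = -6*o²
-N(c(-10)) = -(-6)*(26/(-6 - 10))² = -(-6)*(26/(-16))² = -(-6)*(26*(-1/16))² = -(-6)*(-13/8)² = -(-6)*169/64 = -1*(-507/32) = 507/32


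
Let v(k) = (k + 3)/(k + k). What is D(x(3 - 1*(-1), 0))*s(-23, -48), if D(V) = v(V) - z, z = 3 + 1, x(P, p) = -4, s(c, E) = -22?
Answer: 341/4 ≈ 85.250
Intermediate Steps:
v(k) = (3 + k)/(2*k) (v(k) = (3 + k)/((2*k)) = (3 + k)*(1/(2*k)) = (3 + k)/(2*k))
z = 4
D(V) = -4 + (3 + V)/(2*V) (D(V) = (3 + V)/(2*V) - 1*4 = (3 + V)/(2*V) - 4 = -4 + (3 + V)/(2*V))
D(x(3 - 1*(-1), 0))*s(-23, -48) = ((1/2)*(3 - 7*(-4))/(-4))*(-22) = ((1/2)*(-1/4)*(3 + 28))*(-22) = ((1/2)*(-1/4)*31)*(-22) = -31/8*(-22) = 341/4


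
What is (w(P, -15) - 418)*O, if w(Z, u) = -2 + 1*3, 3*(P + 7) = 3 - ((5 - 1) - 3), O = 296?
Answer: -123432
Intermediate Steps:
P = -19/3 (P = -7 + (3 - ((5 - 1) - 3))/3 = -7 + (3 - (4 - 3))/3 = -7 + (3 - 1*1)/3 = -7 + (3 - 1)/3 = -7 + (1/3)*2 = -7 + 2/3 = -19/3 ≈ -6.3333)
w(Z, u) = 1 (w(Z, u) = -2 + 3 = 1)
(w(P, -15) - 418)*O = (1 - 418)*296 = -417*296 = -123432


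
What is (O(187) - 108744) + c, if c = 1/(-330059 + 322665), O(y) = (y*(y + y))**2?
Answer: 36165644449399/7394 ≈ 4.8912e+9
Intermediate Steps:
O(y) = 4*y**4 (O(y) = (y*(2*y))**2 = (2*y**2)**2 = 4*y**4)
c = -1/7394 (c = 1/(-7394) = -1/7394 ≈ -0.00013524)
(O(187) - 108744) + c = (4*187**4 - 108744) - 1/7394 = (4*1222830961 - 108744) - 1/7394 = (4891323844 - 108744) - 1/7394 = 4891215100 - 1/7394 = 36165644449399/7394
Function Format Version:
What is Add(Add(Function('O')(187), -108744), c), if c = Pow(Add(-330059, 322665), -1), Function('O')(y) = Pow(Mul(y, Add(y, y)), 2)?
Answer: Rational(36165644449399, 7394) ≈ 4.8912e+9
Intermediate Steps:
Function('O')(y) = Mul(4, Pow(y, 4)) (Function('O')(y) = Pow(Mul(y, Mul(2, y)), 2) = Pow(Mul(2, Pow(y, 2)), 2) = Mul(4, Pow(y, 4)))
c = Rational(-1, 7394) (c = Pow(-7394, -1) = Rational(-1, 7394) ≈ -0.00013524)
Add(Add(Function('O')(187), -108744), c) = Add(Add(Mul(4, Pow(187, 4)), -108744), Rational(-1, 7394)) = Add(Add(Mul(4, 1222830961), -108744), Rational(-1, 7394)) = Add(Add(4891323844, -108744), Rational(-1, 7394)) = Add(4891215100, Rational(-1, 7394)) = Rational(36165644449399, 7394)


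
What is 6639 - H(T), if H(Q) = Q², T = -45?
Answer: 4614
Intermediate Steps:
6639 - H(T) = 6639 - 1*(-45)² = 6639 - 1*2025 = 6639 - 2025 = 4614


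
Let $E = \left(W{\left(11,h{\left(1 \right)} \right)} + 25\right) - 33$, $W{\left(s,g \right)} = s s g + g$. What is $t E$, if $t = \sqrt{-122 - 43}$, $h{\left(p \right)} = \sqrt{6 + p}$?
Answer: $i \sqrt{165} \left(-8 + 122 \sqrt{7}\right) \approx 4043.4 i$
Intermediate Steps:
$W{\left(s,g \right)} = g + g s^{2}$ ($W{\left(s,g \right)} = s^{2} g + g = g s^{2} + g = g + g s^{2}$)
$t = i \sqrt{165}$ ($t = \sqrt{-165} = i \sqrt{165} \approx 12.845 i$)
$E = -8 + 122 \sqrt{7}$ ($E = \left(\sqrt{6 + 1} \left(1 + 11^{2}\right) + 25\right) - 33 = \left(\sqrt{7} \left(1 + 121\right) + 25\right) - 33 = \left(\sqrt{7} \cdot 122 + 25\right) - 33 = \left(122 \sqrt{7} + 25\right) - 33 = \left(25 + 122 \sqrt{7}\right) - 33 = -8 + 122 \sqrt{7} \approx 314.78$)
$t E = i \sqrt{165} \left(-8 + 122 \sqrt{7}\right)$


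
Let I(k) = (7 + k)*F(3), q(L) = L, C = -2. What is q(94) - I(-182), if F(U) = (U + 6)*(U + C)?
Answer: 1669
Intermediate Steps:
F(U) = (-2 + U)*(6 + U) (F(U) = (U + 6)*(U - 2) = (6 + U)*(-2 + U) = (-2 + U)*(6 + U))
I(k) = 63 + 9*k (I(k) = (7 + k)*(-12 + 3² + 4*3) = (7 + k)*(-12 + 9 + 12) = (7 + k)*9 = 63 + 9*k)
q(94) - I(-182) = 94 - (63 + 9*(-182)) = 94 - (63 - 1638) = 94 - 1*(-1575) = 94 + 1575 = 1669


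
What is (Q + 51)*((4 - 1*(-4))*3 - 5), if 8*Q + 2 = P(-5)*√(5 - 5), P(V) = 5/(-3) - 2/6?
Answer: 3857/4 ≈ 964.25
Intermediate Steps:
P(V) = -2 (P(V) = 5*(-⅓) - 2*⅙ = -5/3 - ⅓ = -2)
Q = -¼ (Q = -¼ + (-2*√(5 - 5))/8 = -¼ + (-2*√0)/8 = -¼ + (-2*0)/8 = -¼ + (⅛)*0 = -¼ + 0 = -¼ ≈ -0.25000)
(Q + 51)*((4 - 1*(-4))*3 - 5) = (-¼ + 51)*((4 - 1*(-4))*3 - 5) = 203*((4 + 4)*3 - 5)/4 = 203*(8*3 - 5)/4 = 203*(24 - 5)/4 = (203/4)*19 = 3857/4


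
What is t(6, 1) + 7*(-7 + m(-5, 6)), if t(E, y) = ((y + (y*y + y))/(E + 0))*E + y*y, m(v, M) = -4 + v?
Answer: -108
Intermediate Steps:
t(E, y) = 2*y + 2*y**2 (t(E, y) = ((y + (y**2 + y))/E)*E + y**2 = ((y + (y + y**2))/E)*E + y**2 = ((y**2 + 2*y)/E)*E + y**2 = (y**2 + 2*y) + y**2 = 2*y + 2*y**2)
t(6, 1) + 7*(-7 + m(-5, 6)) = 2*1*(1 + 1) + 7*(-7 + (-4 - 5)) = 2*1*2 + 7*(-7 - 9) = 4 + 7*(-16) = 4 - 112 = -108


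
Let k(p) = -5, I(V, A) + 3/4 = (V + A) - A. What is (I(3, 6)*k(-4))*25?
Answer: -1125/4 ≈ -281.25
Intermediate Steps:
I(V, A) = -3/4 + V (I(V, A) = -3/4 + ((V + A) - A) = -3/4 + ((A + V) - A) = -3/4 + V)
(I(3, 6)*k(-4))*25 = ((-3/4 + 3)*(-5))*25 = ((9/4)*(-5))*25 = -45/4*25 = -1125/4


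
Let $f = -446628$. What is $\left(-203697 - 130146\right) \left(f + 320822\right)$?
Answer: $41999452458$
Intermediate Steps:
$\left(-203697 - 130146\right) \left(f + 320822\right) = \left(-203697 - 130146\right) \left(-446628 + 320822\right) = \left(-333843\right) \left(-125806\right) = 41999452458$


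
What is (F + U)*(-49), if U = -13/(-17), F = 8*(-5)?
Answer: 32683/17 ≈ 1922.5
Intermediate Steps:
F = -40
U = 13/17 (U = -13*(-1/17) = 13/17 ≈ 0.76471)
(F + U)*(-49) = (-40 + 13/17)*(-49) = -667/17*(-49) = 32683/17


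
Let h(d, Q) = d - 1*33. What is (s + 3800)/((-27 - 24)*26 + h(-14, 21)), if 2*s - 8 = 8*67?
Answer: -4072/1373 ≈ -2.9658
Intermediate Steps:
h(d, Q) = -33 + d (h(d, Q) = d - 33 = -33 + d)
s = 272 (s = 4 + (8*67)/2 = 4 + (½)*536 = 4 + 268 = 272)
(s + 3800)/((-27 - 24)*26 + h(-14, 21)) = (272 + 3800)/((-27 - 24)*26 + (-33 - 14)) = 4072/(-51*26 - 47) = 4072/(-1326 - 47) = 4072/(-1373) = 4072*(-1/1373) = -4072/1373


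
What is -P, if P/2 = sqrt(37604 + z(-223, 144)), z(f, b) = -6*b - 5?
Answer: -2*sqrt(36735) ≈ -383.33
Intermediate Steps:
z(f, b) = -5 - 6*b
P = 2*sqrt(36735) (P = 2*sqrt(37604 + (-5 - 6*144)) = 2*sqrt(37604 + (-5 - 864)) = 2*sqrt(37604 - 869) = 2*sqrt(36735) ≈ 383.33)
-P = -2*sqrt(36735)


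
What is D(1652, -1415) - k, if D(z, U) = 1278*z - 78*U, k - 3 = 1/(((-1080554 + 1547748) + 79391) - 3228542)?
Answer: 5958297356212/2681957 ≈ 2.2216e+6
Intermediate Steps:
k = 8045870/2681957 (k = 3 + 1/(((-1080554 + 1547748) + 79391) - 3228542) = 3 + 1/((467194 + 79391) - 3228542) = 3 + 1/(546585 - 3228542) = 3 + 1/(-2681957) = 3 - 1/2681957 = 8045870/2681957 ≈ 3.0000)
D(z, U) = -78*U + 1278*z
D(1652, -1415) - k = (-78*(-1415) + 1278*1652) - 1*8045870/2681957 = (110370 + 2111256) - 8045870/2681957 = 2221626 - 8045870/2681957 = 5958297356212/2681957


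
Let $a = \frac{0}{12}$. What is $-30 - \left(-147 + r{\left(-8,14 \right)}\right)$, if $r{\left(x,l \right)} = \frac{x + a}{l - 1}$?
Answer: $\frac{1529}{13} \approx 117.62$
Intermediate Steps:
$a = 0$ ($a = 0 \cdot \frac{1}{12} = 0$)
$r{\left(x,l \right)} = \frac{x}{-1 + l}$ ($r{\left(x,l \right)} = \frac{x + 0}{l - 1} = \frac{x}{-1 + l}$)
$-30 - \left(-147 + r{\left(-8,14 \right)}\right) = -30 + \left(147 - - \frac{8}{-1 + 14}\right) = -30 + \left(147 - - \frac{8}{13}\right) = -30 + \left(147 + \frac{8}{13}\right) = -30 + \frac{1919}{13} = \frac{1529}{13}$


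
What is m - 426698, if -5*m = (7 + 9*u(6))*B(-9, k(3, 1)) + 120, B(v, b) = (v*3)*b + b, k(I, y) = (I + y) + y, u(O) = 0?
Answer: -426540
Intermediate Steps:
k(I, y) = I + 2*y
B(v, b) = b + 3*b*v (B(v, b) = (3*v)*b + b = 3*b*v + b = b + 3*b*v)
m = 158 (m = -((7 + 9*0)*((3 + 2*1)*(1 + 3*(-9))) + 120)/5 = -((7 + 0)*((3 + 2)*(1 - 27)) + 120)/5 = -(7*(5*(-26)) + 120)/5 = -(7*(-130) + 120)/5 = -(-910 + 120)/5 = -1/5*(-790) = 158)
m - 426698 = 158 - 426698 = -426540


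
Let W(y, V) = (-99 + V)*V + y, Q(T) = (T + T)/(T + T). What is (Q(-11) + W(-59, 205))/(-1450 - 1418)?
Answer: -1806/239 ≈ -7.5565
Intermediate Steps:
Q(T) = 1 (Q(T) = (2*T)/((2*T)) = (2*T)*(1/(2*T)) = 1)
W(y, V) = y + V*(-99 + V) (W(y, V) = V*(-99 + V) + y = y + V*(-99 + V))
(Q(-11) + W(-59, 205))/(-1450 - 1418) = (1 + (-59 + 205² - 99*205))/(-1450 - 1418) = (1 + (-59 + 42025 - 20295))/(-2868) = (1 + 21671)*(-1/2868) = 21672*(-1/2868) = -1806/239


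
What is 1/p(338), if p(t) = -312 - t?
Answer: -1/650 ≈ -0.0015385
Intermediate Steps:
1/p(338) = 1/(-312 - 1*338) = 1/(-312 - 338) = 1/(-650) = -1/650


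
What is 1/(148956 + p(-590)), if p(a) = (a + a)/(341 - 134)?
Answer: 207/30832712 ≈ 6.7136e-6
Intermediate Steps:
p(a) = 2*a/207 (p(a) = (2*a)/207 = (2*a)*(1/207) = 2*a/207)
1/(148956 + p(-590)) = 1/(148956 + (2/207)*(-590)) = 1/(148956 - 1180/207) = 1/(30832712/207) = 207/30832712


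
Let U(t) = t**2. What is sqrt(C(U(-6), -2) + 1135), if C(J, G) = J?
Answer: sqrt(1171) ≈ 34.220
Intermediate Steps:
sqrt(C(U(-6), -2) + 1135) = sqrt((-6)**2 + 1135) = sqrt(36 + 1135) = sqrt(1171)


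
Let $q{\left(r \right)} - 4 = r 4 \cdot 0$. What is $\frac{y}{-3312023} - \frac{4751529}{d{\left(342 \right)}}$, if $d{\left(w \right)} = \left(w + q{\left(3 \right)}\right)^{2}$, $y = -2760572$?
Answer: $- \frac{15406688695615}{396502145468} \approx -38.857$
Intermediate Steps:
$q{\left(r \right)} = 4$ ($q{\left(r \right)} = 4 + r 4 \cdot 0 = 4 + 4 r 0 = 4 + 0 = 4$)
$d{\left(w \right)} = \left(4 + w\right)^{2}$ ($d{\left(w \right)} = \left(w + 4\right)^{2} = \left(4 + w\right)^{2}$)
$\frac{y}{-3312023} - \frac{4751529}{d{\left(342 \right)}} = - \frac{2760572}{-3312023} - \frac{4751529}{\left(4 + 342\right)^{2}} = \left(-2760572\right) \left(- \frac{1}{3312023}\right) - \frac{4751529}{346^{2}} = \frac{2760572}{3312023} - \frac{4751529}{119716} = - \frac{15406688695615}{396502145468}$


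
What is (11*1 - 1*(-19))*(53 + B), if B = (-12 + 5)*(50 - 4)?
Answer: -8070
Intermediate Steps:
B = -322 (B = -7*46 = -322)
(11*1 - 1*(-19))*(53 + B) = (11*1 - 1*(-19))*(53 - 322) = (11 + 19)*(-269) = 30*(-269) = -8070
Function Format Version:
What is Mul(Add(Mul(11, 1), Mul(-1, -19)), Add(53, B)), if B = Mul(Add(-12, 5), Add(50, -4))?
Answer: -8070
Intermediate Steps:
B = -322 (B = Mul(-7, 46) = -322)
Mul(Add(Mul(11, 1), Mul(-1, -19)), Add(53, B)) = Mul(Add(Mul(11, 1), Mul(-1, -19)), Add(53, -322)) = Mul(Add(11, 19), -269) = Mul(30, -269) = -8070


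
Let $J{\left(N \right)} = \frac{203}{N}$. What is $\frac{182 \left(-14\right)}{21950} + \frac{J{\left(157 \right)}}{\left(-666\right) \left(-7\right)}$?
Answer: $- \frac{132893713}{1147567950} \approx -0.1158$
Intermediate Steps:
$\frac{182 \left(-14\right)}{21950} + \frac{J{\left(157 \right)}}{\left(-666\right) \left(-7\right)} = \frac{182 \left(-14\right)}{21950} + \frac{203 \cdot \frac{1}{157}}{\left(-666\right) \left(-7\right)} = \left(-2548\right) \frac{1}{21950} + \frac{203 \cdot \frac{1}{157}}{4662} = - \frac{1274}{10975} + \frac{203}{157} \cdot \frac{1}{4662} = - \frac{1274}{10975} + \frac{29}{104562} = - \frac{132893713}{1147567950}$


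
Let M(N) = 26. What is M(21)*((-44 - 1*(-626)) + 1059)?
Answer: 42666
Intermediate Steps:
M(21)*((-44 - 1*(-626)) + 1059) = 26*((-44 - 1*(-626)) + 1059) = 26*((-44 + 626) + 1059) = 26*(582 + 1059) = 26*1641 = 42666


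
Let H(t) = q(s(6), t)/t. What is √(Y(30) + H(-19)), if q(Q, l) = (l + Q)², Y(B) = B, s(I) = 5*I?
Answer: √8531/19 ≈ 4.8612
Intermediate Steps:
q(Q, l) = (Q + l)²
H(t) = (30 + t)²/t (H(t) = (5*6 + t)²/t = (30 + t)²/t)
√(Y(30) + H(-19)) = √(30 + (30 - 19)²/(-19)) = √(30 - 1/19*11²) = √(30 - 1/19*121) = √(30 - 121/19) = √(449/19) = √8531/19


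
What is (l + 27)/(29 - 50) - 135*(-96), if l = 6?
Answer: 90709/7 ≈ 12958.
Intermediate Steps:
(l + 27)/(29 - 50) - 135*(-96) = (6 + 27)/(29 - 50) - 135*(-96) = 33/(-21) + 12960 = 33*(-1/21) + 12960 = -11/7 + 12960 = 90709/7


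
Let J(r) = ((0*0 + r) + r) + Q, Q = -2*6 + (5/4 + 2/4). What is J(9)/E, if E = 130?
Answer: 31/520 ≈ 0.059615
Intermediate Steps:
Q = -41/4 (Q = -12 + (5*(¼) + 2*(¼)) = -12 + (5/4 + ½) = -12 + 7/4 = -41/4 ≈ -10.250)
J(r) = -41/4 + 2*r (J(r) = ((0*0 + r) + r) - 41/4 = ((0 + r) + r) - 41/4 = (r + r) - 41/4 = 2*r - 41/4 = -41/4 + 2*r)
J(9)/E = (-41/4 + 2*9)/130 = (-41/4 + 18)*(1/130) = (31/4)*(1/130) = 31/520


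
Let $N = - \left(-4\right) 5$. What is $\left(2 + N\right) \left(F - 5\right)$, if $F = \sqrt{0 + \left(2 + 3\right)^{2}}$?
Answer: $0$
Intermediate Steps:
$N = 20$ ($N = \left(-1\right) \left(-20\right) = 20$)
$F = 5$ ($F = \sqrt{0 + 5^{2}} = \sqrt{0 + 25} = \sqrt{25} = 5$)
$\left(2 + N\right) \left(F - 5\right) = \left(2 + 20\right) \left(5 - 5\right) = 22 \cdot 0 = 0$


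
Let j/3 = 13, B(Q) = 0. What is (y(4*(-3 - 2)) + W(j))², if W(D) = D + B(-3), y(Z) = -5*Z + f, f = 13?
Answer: 23104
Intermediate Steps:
j = 39 (j = 3*13 = 39)
y(Z) = 13 - 5*Z (y(Z) = -5*Z + 13 = 13 - 5*Z)
W(D) = D (W(D) = D + 0 = D)
(y(4*(-3 - 2)) + W(j))² = ((13 - 20*(-3 - 2)) + 39)² = ((13 - 20*(-5)) + 39)² = ((13 - 5*(-20)) + 39)² = ((13 + 100) + 39)² = (113 + 39)² = 152² = 23104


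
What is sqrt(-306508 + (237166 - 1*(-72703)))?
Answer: sqrt(3361) ≈ 57.974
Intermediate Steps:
sqrt(-306508 + (237166 - 1*(-72703))) = sqrt(-306508 + (237166 + 72703)) = sqrt(-306508 + 309869) = sqrt(3361)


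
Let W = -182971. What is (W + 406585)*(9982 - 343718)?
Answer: -74628041904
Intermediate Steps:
(W + 406585)*(9982 - 343718) = (-182971 + 406585)*(9982 - 343718) = 223614*(-333736) = -74628041904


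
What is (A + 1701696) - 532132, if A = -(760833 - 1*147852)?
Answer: 556583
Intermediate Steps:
A = -612981 (A = -(760833 - 147852) = -1*612981 = -612981)
(A + 1701696) - 532132 = (-612981 + 1701696) - 532132 = 1088715 - 532132 = 556583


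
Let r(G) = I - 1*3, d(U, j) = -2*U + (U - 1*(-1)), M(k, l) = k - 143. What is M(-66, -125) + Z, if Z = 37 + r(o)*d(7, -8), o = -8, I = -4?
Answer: -130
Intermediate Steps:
M(k, l) = -143 + k
d(U, j) = 1 - U (d(U, j) = -2*U + (U + 1) = -2*U + (1 + U) = 1 - U)
r(G) = -7 (r(G) = -4 - 1*3 = -4 - 3 = -7)
Z = 79 (Z = 37 - 7*(1 - 1*7) = 37 - 7*(1 - 7) = 37 - 7*(-6) = 37 + 42 = 79)
M(-66, -125) + Z = (-143 - 66) + 79 = -209 + 79 = -130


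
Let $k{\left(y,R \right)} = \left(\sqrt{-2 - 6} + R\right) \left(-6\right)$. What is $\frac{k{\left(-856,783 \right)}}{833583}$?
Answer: $- \frac{1566}{277861} - \frac{4 i \sqrt{2}}{277861} \approx -0.0056359 - 2.0359 \cdot 10^{-5} i$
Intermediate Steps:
$k{\left(y,R \right)} = - 6 R - 12 i \sqrt{2}$ ($k{\left(y,R \right)} = \left(\sqrt{-8} + R\right) \left(-6\right) = \left(2 i \sqrt{2} + R\right) \left(-6\right) = \left(R + 2 i \sqrt{2}\right) \left(-6\right) = - 6 R - 12 i \sqrt{2}$)
$\frac{k{\left(-856,783 \right)}}{833583} = \frac{\left(-6\right) 783 - 12 i \sqrt{2}}{833583} = \left(-4698 - 12 i \sqrt{2}\right) \frac{1}{833583} = - \frac{1566}{277861} - \frac{4 i \sqrt{2}}{277861}$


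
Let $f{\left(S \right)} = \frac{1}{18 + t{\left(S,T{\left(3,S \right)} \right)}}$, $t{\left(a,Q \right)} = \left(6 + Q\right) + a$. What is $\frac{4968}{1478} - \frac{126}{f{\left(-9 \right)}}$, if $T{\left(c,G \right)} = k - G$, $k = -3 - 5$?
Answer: $- \frac{1487340}{739} \approx -2012.6$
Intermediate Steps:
$k = -8$
$T{\left(c,G \right)} = -8 - G$
$t{\left(a,Q \right)} = 6 + Q + a$
$f{\left(S \right)} = \frac{1}{16}$ ($f{\left(S \right)} = \frac{1}{18 + \left(6 - \left(8 + S\right) + S\right)} = \frac{1}{18 - 2} = \frac{1}{16}$)
$\frac{4968}{1478} - \frac{126}{f{\left(-9 \right)}} = \frac{4968}{1478} - 126 \frac{1}{\frac{1}{16}} = 4968 \cdot \frac{1}{1478} - 2016 = \frac{2484}{739} - 2016 = - \frac{1487340}{739}$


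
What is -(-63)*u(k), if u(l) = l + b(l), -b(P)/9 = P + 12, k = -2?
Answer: -5796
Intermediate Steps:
b(P) = -108 - 9*P (b(P) = -9*(P + 12) = -9*(12 + P) = -108 - 9*P)
u(l) = -108 - 8*l (u(l) = l + (-108 - 9*l) = -108 - 8*l)
-(-63)*u(k) = -(-63)*(-108 - 8*(-2)) = -(-63)*(-108 + 16) = -(-63)*(-92) = -63*92 = -5796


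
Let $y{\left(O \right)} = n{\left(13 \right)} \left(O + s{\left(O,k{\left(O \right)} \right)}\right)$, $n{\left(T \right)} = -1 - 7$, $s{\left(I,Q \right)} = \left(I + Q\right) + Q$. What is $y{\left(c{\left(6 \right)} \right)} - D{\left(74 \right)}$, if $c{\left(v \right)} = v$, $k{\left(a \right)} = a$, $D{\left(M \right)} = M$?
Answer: $-266$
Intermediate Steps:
$s{\left(I,Q \right)} = I + 2 Q$
$n{\left(T \right)} = -8$
$y{\left(O \right)} = - 32 O$ ($y{\left(O \right)} = - 8 \left(O + \left(O + 2 O\right)\right) = - 8 \left(O + 3 O\right) = - 8 \cdot 4 O = - 32 O$)
$y{\left(c{\left(6 \right)} \right)} - D{\left(74 \right)} = \left(-32\right) 6 - 74 = -192 - 74 = -266$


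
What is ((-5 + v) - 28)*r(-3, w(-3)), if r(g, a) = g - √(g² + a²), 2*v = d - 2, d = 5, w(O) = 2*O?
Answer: 189/2 + 189*√5/2 ≈ 305.81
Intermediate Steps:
v = 3/2 (v = (5 - 2)/2 = (½)*3 = 3/2 ≈ 1.5000)
r(g, a) = g - √(a² + g²)
((-5 + v) - 28)*r(-3, w(-3)) = ((-5 + 3/2) - 28)*(-3 - √((2*(-3))² + (-3)²)) = (-7/2 - 28)*(-3 - √((-6)² + 9)) = -63*(-3 - √(36 + 9))/2 = -63*(-3 - √45)/2 = -63*(-3 - 3*√5)/2 = 189/2 + 189*√5/2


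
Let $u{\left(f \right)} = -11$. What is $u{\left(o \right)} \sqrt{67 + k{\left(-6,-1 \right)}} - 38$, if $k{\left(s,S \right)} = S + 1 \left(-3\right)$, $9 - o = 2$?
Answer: $-38 - 33 \sqrt{7} \approx -125.31$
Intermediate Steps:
$o = 7$ ($o = 9 - 2 = 7$)
$k{\left(s,S \right)} = -3 + S$ ($k{\left(s,S \right)} = S - 3 = -3 + S$)
$u{\left(o \right)} \sqrt{67 + k{\left(-6,-1 \right)}} - 38 = - 11 \sqrt{67 - 4} - 38 = - 11 \sqrt{63} - 38 = - 11 \cdot 3 \sqrt{7} - 38 = - 33 \sqrt{7} - 38 = -38 - 33 \sqrt{7}$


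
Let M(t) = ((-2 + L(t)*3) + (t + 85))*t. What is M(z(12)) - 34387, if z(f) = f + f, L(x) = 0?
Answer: -31819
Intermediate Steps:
z(f) = 2*f
M(t) = t*(83 + t) (M(t) = ((-2 + 0*3) + (t + 85))*t = ((-2 + 0) + (85 + t))*t = (-2 + (85 + t))*t = (83 + t)*t = t*(83 + t))
M(z(12)) - 34387 = (2*12)*(83 + 2*12) - 34387 = 24*(83 + 24) - 34387 = 24*107 - 34387 = 2568 - 34387 = -31819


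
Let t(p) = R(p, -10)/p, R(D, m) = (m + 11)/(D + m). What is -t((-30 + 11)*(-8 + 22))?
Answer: -1/73416 ≈ -1.3621e-5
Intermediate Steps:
R(D, m) = (11 + m)/(D + m)
t(p) = 1/(p*(-10 + p)) (t(p) = ((11 - 10)/(p - 10))/p = (1/(-10 + p))/p = 1/((-10 + p)*p) = 1/(p*(-10 + p)))
-t((-30 + 11)*(-8 + 22)) = -1/(((-30 + 11)*(-8 + 22))*(-10 + (-30 + 11)*(-8 + 22))) = -1/(((-19*14))*(-10 - 19*14)) = -1/((-266)*(-10 - 266)) = -(-1)/(266*(-276)) = -(-1)*(-1)/(266*276) = -1*1/73416 = -1/73416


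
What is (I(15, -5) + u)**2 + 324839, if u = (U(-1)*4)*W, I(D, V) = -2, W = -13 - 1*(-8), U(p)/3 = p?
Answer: 328203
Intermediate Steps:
U(p) = 3*p
W = -5 (W = -13 + 8 = -5)
u = 60 (u = ((3*(-1))*4)*(-5) = -3*4*(-5) = -12*(-5) = 60)
(I(15, -5) + u)**2 + 324839 = (-2 + 60)**2 + 324839 = 58**2 + 324839 = 3364 + 324839 = 328203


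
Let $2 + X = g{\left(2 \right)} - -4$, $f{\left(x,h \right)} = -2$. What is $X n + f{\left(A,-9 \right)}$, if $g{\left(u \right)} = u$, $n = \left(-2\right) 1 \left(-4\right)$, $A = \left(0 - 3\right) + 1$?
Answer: $30$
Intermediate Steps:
$A = -2$ ($A = -3 + 1 = -2$)
$n = 8$ ($n = \left(-2\right) \left(-4\right) = 8$)
$X = 4$ ($X = -2 + \left(2 - -4\right) = -2 + \left(2 + 4\right) = -2 + 6 = 4$)
$X n + f{\left(A,-9 \right)} = 4 \cdot 8 - 2 = 32 - 2 = 30$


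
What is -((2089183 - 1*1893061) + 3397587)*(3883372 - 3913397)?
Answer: 107901112725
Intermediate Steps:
-((2089183 - 1*1893061) + 3397587)*(3883372 - 3913397) = -((2089183 - 1893061) + 3397587)*(-30025) = -(196122 + 3397587)*(-30025) = -3593709*(-30025) = -1*(-107901112725) = 107901112725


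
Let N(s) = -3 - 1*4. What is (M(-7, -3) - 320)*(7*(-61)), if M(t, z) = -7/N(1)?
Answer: 136213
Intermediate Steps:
N(s) = -7 (N(s) = -3 - 4 = -7)
M(t, z) = 1 (M(t, z) = -7/(-7) = -7*(-⅐) = 1)
(M(-7, -3) - 320)*(7*(-61)) = (1 - 320)*(7*(-61)) = -319*(-427) = 136213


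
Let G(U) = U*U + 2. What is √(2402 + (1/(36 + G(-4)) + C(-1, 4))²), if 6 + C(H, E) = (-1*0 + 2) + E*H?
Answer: √7189993/54 ≈ 49.656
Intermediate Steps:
G(U) = 2 + U² (G(U) = U² + 2 = 2 + U²)
C(H, E) = -4 + E*H (C(H, E) = -6 + ((-1*0 + 2) + E*H) = -6 + ((0 + 2) + E*H) = -6 + (2 + E*H) = -4 + E*H)
√(2402 + (1/(36 + G(-4)) + C(-1, 4))²) = √(2402 + (1/(36 + (2 + (-4)²)) + (-4 + 4*(-1)))²) = √(2402 + (1/(36 + (2 + 16)) + (-4 - 4))²) = √(2402 + (1/(36 + 18) - 8)²) = √(2402 + (1/54 - 8)²) = √(2402 + (-431/54)²) = √(2402 + 185761/2916) = √(7189993/2916) = √7189993/54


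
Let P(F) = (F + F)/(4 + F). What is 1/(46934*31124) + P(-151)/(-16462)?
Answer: -220575636259/1767473504085912 ≈ -0.00012480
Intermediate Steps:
P(F) = 2*F/(4 + F) (P(F) = (2*F)/(4 + F) = 2*F/(4 + F))
1/(46934*31124) + P(-151)/(-16462) = 1/(46934*31124) + (2*(-151)/(4 - 151))/(-16462) = (1/46934)*(1/31124) + (2*(-151)/(-147))*(-1/16462) = 1/1460773816 + (2*(-151)*(-1/147))*(-1/16462) = 1/1460773816 + (302/147)*(-1/16462) = 1/1460773816 - 151/1209957 = -220575636259/1767473504085912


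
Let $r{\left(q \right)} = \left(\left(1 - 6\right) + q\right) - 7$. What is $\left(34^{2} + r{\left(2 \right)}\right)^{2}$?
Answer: $1313316$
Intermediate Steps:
$r{\left(q \right)} = -12 + q$ ($r{\left(q \right)} = \left(-5 + q\right) - 7 = -12 + q$)
$\left(34^{2} + r{\left(2 \right)}\right)^{2} = \left(34^{2} + \left(-12 + 2\right)\right)^{2} = \left(1156 - 10\right)^{2} = 1146^{2} = 1313316$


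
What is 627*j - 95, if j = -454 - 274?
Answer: -456551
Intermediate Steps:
j = -728
627*j - 95 = 627*(-728) - 95 = -456456 - 95 = -456551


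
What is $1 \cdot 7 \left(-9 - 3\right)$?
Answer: $-84$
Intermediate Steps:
$1 \cdot 7 \left(-9 - 3\right) = 7 \left(-12\right) = -84$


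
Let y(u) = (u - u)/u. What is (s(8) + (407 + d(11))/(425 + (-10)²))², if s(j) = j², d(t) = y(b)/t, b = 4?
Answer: 1156476049/275625 ≈ 4195.8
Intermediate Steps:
y(u) = 0 (y(u) = 0/u = 0)
d(t) = 0 (d(t) = 0/t = 0)
(s(8) + (407 + d(11))/(425 + (-10)²))² = (8² + (407 + 0)/(425 + (-10)²))² = (64 + 407/(425 + 100))² = (64 + 407/525)² = (34007/525)² = 1156476049/275625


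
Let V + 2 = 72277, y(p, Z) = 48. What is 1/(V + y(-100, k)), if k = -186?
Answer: 1/72323 ≈ 1.3827e-5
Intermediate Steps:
V = 72275 (V = -2 + 72277 = 72275)
1/(V + y(-100, k)) = 1/(72275 + 48) = 1/72323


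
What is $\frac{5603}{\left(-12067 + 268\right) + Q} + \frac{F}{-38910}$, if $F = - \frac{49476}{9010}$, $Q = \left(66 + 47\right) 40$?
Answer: $- \frac{163661213458}{212655439075} \approx -0.76961$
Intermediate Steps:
$Q = 4520$ ($Q = 113 \cdot 40 = 4520$)
$F = - \frac{24738}{4505}$ ($F = \left(-49476\right) \frac{1}{9010} = - \frac{24738}{4505} \approx -5.4912$)
$\frac{5603}{\left(-12067 + 268\right) + Q} + \frac{F}{-38910} = \frac{5603}{\left(-12067 + 268\right) + 4520} - \frac{24738}{4505 \left(-38910\right)} = \frac{5603}{-11799 + 4520} - - \frac{4123}{29214925} = \frac{5603}{-7279} + \frac{4123}{29214925} = 5603 \left(- \frac{1}{7279}\right) + \frac{4123}{29214925} = - \frac{5603}{7279} + \frac{4123}{29214925} = - \frac{163661213458}{212655439075}$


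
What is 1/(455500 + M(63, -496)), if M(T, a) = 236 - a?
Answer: 1/456232 ≈ 2.1919e-6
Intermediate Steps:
1/(455500 + M(63, -496)) = 1/(455500 + (236 - 1*(-496))) = 1/(455500 + (236 + 496)) = 1/(455500 + 732) = 1/456232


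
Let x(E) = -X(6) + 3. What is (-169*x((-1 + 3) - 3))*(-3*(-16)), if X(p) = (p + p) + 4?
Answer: 105456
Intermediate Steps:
X(p) = 4 + 2*p (X(p) = 2*p + 4 = 4 + 2*p)
x(E) = -13 (x(E) = -(4 + 2*6) + 3 = -(4 + 12) + 3 = -1*16 + 3 = -16 + 3 = -13)
(-169*x((-1 + 3) - 3))*(-3*(-16)) = (-169*(-13))*(-3*(-16)) = 2197*48 = 105456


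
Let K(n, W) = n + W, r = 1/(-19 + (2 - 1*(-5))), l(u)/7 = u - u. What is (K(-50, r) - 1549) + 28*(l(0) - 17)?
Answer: -24901/12 ≈ -2075.1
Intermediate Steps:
l(u) = 0 (l(u) = 7*(u - u) = 7*0 = 0)
r = -1/12 (r = 1/(-19 + (2 + 5)) = 1/(-19 + 7) = 1/(-12) = -1/12 ≈ -0.083333)
K(n, W) = W + n
(K(-50, r) - 1549) + 28*(l(0) - 17) = ((-1/12 - 50) - 1549) + 28*(0 - 17) = (-601/12 - 1549) + 28*(-17) = -19189/12 - 476 = -24901/12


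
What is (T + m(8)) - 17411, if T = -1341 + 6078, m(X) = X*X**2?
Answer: -12162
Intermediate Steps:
m(X) = X**3
T = 4737
(T + m(8)) - 17411 = (4737 + 8**3) - 17411 = (4737 + 512) - 17411 = 5249 - 17411 = -12162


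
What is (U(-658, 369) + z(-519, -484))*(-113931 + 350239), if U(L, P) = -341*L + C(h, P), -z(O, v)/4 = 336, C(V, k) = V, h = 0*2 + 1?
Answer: 52704954780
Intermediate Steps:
h = 1 (h = 0 + 1 = 1)
z(O, v) = -1344 (z(O, v) = -4*336 = -1344)
U(L, P) = 1 - 341*L (U(L, P) = -341*L + 1 = 1 - 341*L)
(U(-658, 369) + z(-519, -484))*(-113931 + 350239) = ((1 - 341*(-658)) - 1344)*(-113931 + 350239) = ((1 + 224378) - 1344)*236308 = (224379 - 1344)*236308 = 223035*236308 = 52704954780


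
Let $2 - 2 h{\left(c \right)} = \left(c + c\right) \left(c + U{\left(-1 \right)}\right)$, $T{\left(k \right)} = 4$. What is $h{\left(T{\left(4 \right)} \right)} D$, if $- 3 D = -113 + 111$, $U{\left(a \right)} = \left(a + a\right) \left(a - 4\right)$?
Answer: $- \frac{110}{3} \approx -36.667$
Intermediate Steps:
$U{\left(a \right)} = 2 a \left(-4 + a\right)$
$D = \frac{2}{3}$ ($D = - \frac{-113 + 111}{3} = \left(- \frac{1}{3}\right) \left(-2\right) = \frac{2}{3} \approx 0.66667$)
$h{\left(c \right)} = 1 - c \left(10 + c\right)$ ($h{\left(c \right)} = 1 - \frac{\left(c + c\right) \left(c + 2 \left(-1\right) \left(-4 - 1\right)\right)}{2} = 1 - \frac{2 c \left(c + 2 \left(-1\right) \left(-5\right)\right)}{2} = 1 - \frac{2 c \left(c + 10\right)}{2} = 1 - \frac{2 c \left(10 + c\right)}{2} = 1 - c \left(10 + c\right)$)
$h{\left(T{\left(4 \right)} \right)} D = \left(1 - 4^{2} - 40\right) \frac{2}{3} = \left(1 - 16 - 40\right) \frac{2}{3} = \left(-55\right) \frac{2}{3} = - \frac{110}{3}$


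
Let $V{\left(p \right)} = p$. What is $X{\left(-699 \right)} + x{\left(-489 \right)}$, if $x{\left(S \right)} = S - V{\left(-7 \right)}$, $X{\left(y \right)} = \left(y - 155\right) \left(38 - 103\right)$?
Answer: $55028$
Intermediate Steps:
$X{\left(y \right)} = 10075 - 65 y$ ($X{\left(y \right)} = \left(-155 + y\right) \left(-65\right) = 10075 - 65 y$)
$x{\left(S \right)} = 7 + S$ ($x{\left(S \right)} = S - -7 = S + 7 = 7 + S$)
$X{\left(-699 \right)} + x{\left(-489 \right)} = \left(10075 - -45435\right) + \left(7 - 489\right) = \left(10075 + 45435\right) - 482 = 55510 - 482 = 55028$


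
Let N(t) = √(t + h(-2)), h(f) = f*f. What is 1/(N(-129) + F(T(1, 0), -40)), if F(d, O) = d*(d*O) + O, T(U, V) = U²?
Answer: -16/1305 - I*√5/1305 ≈ -0.012261 - 0.0017135*I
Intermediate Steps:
F(d, O) = O + O*d² (F(d, O) = d*(O*d) + O = O*d² + O = O + O*d²)
h(f) = f²
N(t) = √(4 + t) (N(t) = √(t + (-2)²) = √(t + 4) = √(4 + t))
1/(N(-129) + F(T(1, 0), -40)) = 1/(√(4 - 129) - 40*(1 + (1²)²)) = 1/(√(-125) - 40*(1 + 1²)) = 1/(5*I*√5 - 40*(1 + 1)) = 1/(5*I*√5 - 40*2) = 1/(5*I*√5 - 80) = 1/(-80 + 5*I*√5)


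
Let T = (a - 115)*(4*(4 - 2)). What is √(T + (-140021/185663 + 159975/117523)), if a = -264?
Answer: I*√1443240478484350791841974/21819672749 ≈ 55.058*I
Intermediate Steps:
T = -3032 (T = (-264 - 115)*(4*(4 - 2)) = -1516*2 = -379*8 = -3032)
√(T + (-140021/185663 + 159975/117523)) = √(-3032 + (-140021/185663 + 159975/117523)) = √(-3032 + 13245750442/21819672749) = √(-66144002024526/21819672749) = I*√1443240478484350791841974/21819672749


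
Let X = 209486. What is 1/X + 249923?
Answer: 52355369579/209486 ≈ 2.4992e+5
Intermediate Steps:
1/X + 249923 = 1/209486 + 249923 = 52355369579/209486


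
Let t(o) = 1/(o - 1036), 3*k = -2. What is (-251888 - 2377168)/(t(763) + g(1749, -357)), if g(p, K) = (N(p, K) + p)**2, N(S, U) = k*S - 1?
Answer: -717732288/92471651 ≈ -7.7616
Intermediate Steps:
k = -2/3 (k = (1/3)*(-2) = -2/3 ≈ -0.66667)
t(o) = 1/(-1036 + o)
N(S, U) = -1 - 2*S/3 (N(S, U) = -2*S/3 - 1 = -1 - 2*S/3)
g(p, K) = (-1 + p/3)**2 (g(p, K) = ((-1 - 2*p/3) + p)**2 = (-1 + p/3)**2)
(-251888 - 2377168)/(t(763) + g(1749, -357)) = (-251888 - 2377168)/(1/(-1036 + 763) + (-3 + 1749)**2/9) = -2629056/(1/(-273) + (1/9)*1746**2) = -2629056/(-1/273 + (1/9)*3048516) = -2629056/(-1/273 + 338724) = -2629056/92471651/273 = -2629056*273/92471651 = -717732288/92471651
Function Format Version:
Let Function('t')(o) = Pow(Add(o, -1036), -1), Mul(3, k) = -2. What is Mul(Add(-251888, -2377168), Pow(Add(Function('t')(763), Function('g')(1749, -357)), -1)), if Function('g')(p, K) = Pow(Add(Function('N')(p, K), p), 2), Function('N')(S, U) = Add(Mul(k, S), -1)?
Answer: Rational(-717732288, 92471651) ≈ -7.7616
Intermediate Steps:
k = Rational(-2, 3) (k = Mul(Rational(1, 3), -2) = Rational(-2, 3) ≈ -0.66667)
Function('t')(o) = Pow(Add(-1036, o), -1)
Function('N')(S, U) = Add(-1, Mul(Rational(-2, 3), S)) (Function('N')(S, U) = Add(Mul(Rational(-2, 3), S), -1) = Add(-1, Mul(Rational(-2, 3), S)))
Function('g')(p, K) = Pow(Add(-1, Mul(Rational(1, 3), p)), 2) (Function('g')(p, K) = Pow(Add(Add(-1, Mul(Rational(-2, 3), p)), p), 2) = Pow(Add(-1, Mul(Rational(1, 3), p)), 2))
Mul(Add(-251888, -2377168), Pow(Add(Function('t')(763), Function('g')(1749, -357)), -1)) = Mul(Add(-251888, -2377168), Pow(Add(Pow(Add(-1036, 763), -1), Mul(Rational(1, 9), Pow(Add(-3, 1749), 2))), -1)) = Mul(-2629056, Pow(Add(Pow(-273, -1), Mul(Rational(1, 9), Pow(1746, 2))), -1)) = Mul(-2629056, Pow(Add(Rational(-1, 273), Mul(Rational(1, 9), 3048516)), -1)) = Mul(-2629056, Pow(Add(Rational(-1, 273), 338724), -1)) = Mul(-2629056, Pow(Rational(92471651, 273), -1)) = Mul(-2629056, Rational(273, 92471651)) = Rational(-717732288, 92471651)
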